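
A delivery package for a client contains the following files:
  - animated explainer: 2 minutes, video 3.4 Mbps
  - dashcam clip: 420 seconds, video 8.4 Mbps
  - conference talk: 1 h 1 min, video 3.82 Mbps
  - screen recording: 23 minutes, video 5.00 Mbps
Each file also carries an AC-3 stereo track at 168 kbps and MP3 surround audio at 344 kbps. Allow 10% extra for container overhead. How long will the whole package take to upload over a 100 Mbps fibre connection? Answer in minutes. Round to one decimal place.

5.1 minutes

Audio total: 168 + 344 = 512 kbps = 0.512 Mbps.
animated explainer: 3.912 Mbps × 120 s × 1.10 = 516.4 Mb
dashcam clip: 8.912 Mbps × 420 s × 1.10 = 4117.3 Mb
conference talk: 4.332 Mbps × 3660 s × 1.10 = 17440.6 Mb
screen recording: 5.512 Mbps × 1380 s × 1.10 = 8367.2 Mb
Total: 30441.6 Mb = 3805.2 MB.
At 100 Mbps: 30441.6 / 100 = 304 s ≈ 5.07 minutes.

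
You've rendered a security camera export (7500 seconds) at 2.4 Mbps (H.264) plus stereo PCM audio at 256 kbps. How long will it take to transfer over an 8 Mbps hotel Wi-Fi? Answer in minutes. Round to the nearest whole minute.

42 minutes

Audio: 256 kbps = 0.256 Mbps.
Total bitrate: 2.656 Mbps.
File: 2.656 Mbps × 7500 s = 19920.0 Mb.
At 8 Mbps: 19920.0 / 8 = 2490.0 s ≈ 41.5 minutes.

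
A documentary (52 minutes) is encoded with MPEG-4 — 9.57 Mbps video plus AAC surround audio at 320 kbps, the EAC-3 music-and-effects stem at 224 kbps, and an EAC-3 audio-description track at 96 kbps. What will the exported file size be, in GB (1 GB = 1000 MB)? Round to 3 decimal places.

3.982 GB

52 min = 3120 s
Audio total: 320 + 224 + 96 = 640 kbps = 0.640 Mbps.
Total bitrate: 9.57 + 0.640 = 10.210 Mbps.
Stream data: 10.210 Mbps × 3120 s = 31855.2 Mb.
31,855 Mb ÷ 8 = 3,982 MB → 3.982 GB.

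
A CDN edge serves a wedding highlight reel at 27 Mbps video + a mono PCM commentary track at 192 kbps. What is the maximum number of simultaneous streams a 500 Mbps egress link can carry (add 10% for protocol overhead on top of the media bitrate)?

Audio: 192 kbps = 0.192 Mbps.
Per-viewer media rate: 27.192 Mbps.
On the wire with 10% overhead: 29.911 Mbps.
500 Mbps = 500.0 Mbps; 500.0 / 29.911 = 16.72 → 16 viewers.

16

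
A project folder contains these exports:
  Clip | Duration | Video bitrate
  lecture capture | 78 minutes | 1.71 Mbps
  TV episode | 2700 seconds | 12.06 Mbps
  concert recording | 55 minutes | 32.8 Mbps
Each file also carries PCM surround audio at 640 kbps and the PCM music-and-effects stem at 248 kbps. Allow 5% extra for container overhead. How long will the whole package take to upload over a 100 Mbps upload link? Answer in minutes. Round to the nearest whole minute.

Audio total: 640 + 248 = 888 kbps = 0.888 Mbps.
lecture capture: 2.598 Mbps × 4680 s × 1.05 = 12766.6 Mb
TV episode: 12.948 Mbps × 2700 s × 1.05 = 36707.6 Mb
concert recording: 33.688 Mbps × 3300 s × 1.05 = 116728.9 Mb
Total: 166203.1 Mb = 20775.4 MB.
At 100 Mbps: 166203.1 / 100 = 1662 s ≈ 27.7 minutes.

28 minutes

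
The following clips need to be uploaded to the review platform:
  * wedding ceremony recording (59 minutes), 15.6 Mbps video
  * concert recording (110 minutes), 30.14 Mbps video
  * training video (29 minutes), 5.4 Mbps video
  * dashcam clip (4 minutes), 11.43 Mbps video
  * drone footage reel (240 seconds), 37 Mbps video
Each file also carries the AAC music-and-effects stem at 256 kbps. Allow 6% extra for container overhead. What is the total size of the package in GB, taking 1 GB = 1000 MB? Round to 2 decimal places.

36.88 GB

Audio: 256 kbps = 0.256 Mbps.
wedding ceremony recording: 15.856 Mbps × 3540 s × 1.06 = 59498.1 Mb
concert recording: 30.396 Mbps × 6600 s × 1.06 = 212650.4 Mb
training video: 5.656 Mbps × 1740 s × 1.06 = 10431.9 Mb
dashcam clip: 11.686 Mbps × 240 s × 1.06 = 2972.9 Mb
drone footage reel: 37.256 Mbps × 240 s × 1.06 = 9477.9 Mb
Total: 295031.2 Mb = 36878.9 MB.
= 36.88 GB.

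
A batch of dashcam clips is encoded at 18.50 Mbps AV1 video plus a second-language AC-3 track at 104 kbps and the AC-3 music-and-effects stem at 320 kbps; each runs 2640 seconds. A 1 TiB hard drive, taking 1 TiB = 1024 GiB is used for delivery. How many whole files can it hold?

Audio total: 104 + 320 = 424 kbps = 0.424 Mbps.
Total bitrate: 18.924 Mbps.
Per item: 18.924 Mbps × 2640 s = 49,959 Mb = 6,245 MB.
Capacity: 1 TiB = 8,796,093 Mb; 176.06 items → 176 complete.

176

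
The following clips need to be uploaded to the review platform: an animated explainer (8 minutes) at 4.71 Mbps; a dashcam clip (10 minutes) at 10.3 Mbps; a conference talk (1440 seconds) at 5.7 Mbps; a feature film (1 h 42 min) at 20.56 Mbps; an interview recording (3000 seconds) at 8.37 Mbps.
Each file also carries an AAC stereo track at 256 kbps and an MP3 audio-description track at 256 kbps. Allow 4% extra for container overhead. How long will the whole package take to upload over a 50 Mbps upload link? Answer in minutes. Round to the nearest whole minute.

Audio total: 256 + 256 = 512 kbps = 0.512 Mbps.
animated explainer: 5.222 Mbps × 480 s × 1.04 = 2606.8 Mb
dashcam clip: 10.812 Mbps × 600 s × 1.04 = 6746.7 Mb
conference talk: 6.212 Mbps × 1440 s × 1.04 = 9303.1 Mb
feature film: 21.072 Mbps × 6120 s × 1.04 = 134119.1 Mb
interview recording: 8.882 Mbps × 3000 s × 1.04 = 27711.8 Mb
Total: 180487.5 Mb = 22560.9 MB.
At 50 Mbps: 180487.5 / 50 = 3610 s ≈ 60.2 minutes.

60 minutes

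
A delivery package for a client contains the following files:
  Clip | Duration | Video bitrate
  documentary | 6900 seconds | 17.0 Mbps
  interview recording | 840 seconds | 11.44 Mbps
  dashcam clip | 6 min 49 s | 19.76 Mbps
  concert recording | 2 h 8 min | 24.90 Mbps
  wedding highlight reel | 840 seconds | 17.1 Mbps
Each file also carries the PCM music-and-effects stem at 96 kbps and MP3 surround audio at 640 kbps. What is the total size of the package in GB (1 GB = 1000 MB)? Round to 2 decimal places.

44.11 GB

Audio total: 96 + 640 = 736 kbps = 0.736 Mbps.
documentary: 17.736 Mbps × 6900 s = 122378.4 Mb
interview recording: 12.176 Mbps × 840 s = 10227.8 Mb
dashcam clip: 20.496 Mbps × 409 s = 8382.9 Mb
concert recording: 25.636 Mbps × 7680 s = 196884.5 Mb
wedding highlight reel: 17.836 Mbps × 840 s = 14982.2 Mb
Total: 352855.8 Mb = 44107.0 MB.
= 44.11 GB.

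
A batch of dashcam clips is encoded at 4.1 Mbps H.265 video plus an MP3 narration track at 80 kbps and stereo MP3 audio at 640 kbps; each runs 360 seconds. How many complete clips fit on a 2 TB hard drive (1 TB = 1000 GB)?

9220

Audio total: 80 + 640 = 720 kbps = 0.720 Mbps.
Total bitrate: 4.820 Mbps.
Per item: 4.820 Mbps × 360 s = 1,735 Mb = 216.9 MB.
Capacity: 2 TB = 16,000,000 Mb; 9220.84 items → 9220 complete.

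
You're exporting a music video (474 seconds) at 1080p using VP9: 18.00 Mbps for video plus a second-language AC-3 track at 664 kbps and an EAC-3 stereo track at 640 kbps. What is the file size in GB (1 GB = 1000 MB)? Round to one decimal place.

1.1 GB

Audio total: 664 + 640 = 1304 kbps = 1.304 Mbps.
Total bitrate: 18.00 + 1.304 = 19.304 Mbps.
Stream data: 19.304 Mbps × 474 s = 9150.1 Mb.
9,150 Mb ÷ 8 = 1,144 MB → 1.144 GB.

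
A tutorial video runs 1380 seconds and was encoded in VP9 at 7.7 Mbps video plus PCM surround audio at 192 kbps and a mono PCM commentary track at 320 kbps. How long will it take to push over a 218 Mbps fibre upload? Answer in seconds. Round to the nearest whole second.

Audio total: 192 + 320 = 512 kbps = 0.512 Mbps.
Total bitrate: 8.212 Mbps.
File: 8.212 Mbps × 1380 s = 11332.6 Mb.
At 218 Mbps: 11332.6 / 218 = 52.0 s ≈ 52 seconds.

52 seconds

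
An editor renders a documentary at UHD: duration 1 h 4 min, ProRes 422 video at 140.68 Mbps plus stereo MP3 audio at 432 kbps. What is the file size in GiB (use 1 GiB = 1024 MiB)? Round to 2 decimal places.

63.08 GiB

1 h 4 min = 64 min = 3840 s
Audio: 432 kbps = 0.432 Mbps.
Total bitrate: 140.68 + 0.432 = 141.112 Mbps.
Stream data: 141.112 Mbps × 3840 s = 541870.1 Mb.
541,870 Mb = 67,733,760,000 bytes ÷ 1,073,741,824 = 63.08 GiB.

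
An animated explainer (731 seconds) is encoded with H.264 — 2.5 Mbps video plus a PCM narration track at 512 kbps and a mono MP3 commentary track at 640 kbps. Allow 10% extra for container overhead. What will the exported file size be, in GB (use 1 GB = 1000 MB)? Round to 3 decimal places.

0.367 GB

Audio total: 512 + 640 = 1152 kbps = 1.152 Mbps.
Total bitrate: 2.5 + 1.152 = 3.652 Mbps.
Stream data: 3.652 Mbps × 731 s = 2669.6 Mb.
With 10% container overhead: ×1.10.
2,937 Mb ÷ 8 = 367.1 MB → 0.3671 GB.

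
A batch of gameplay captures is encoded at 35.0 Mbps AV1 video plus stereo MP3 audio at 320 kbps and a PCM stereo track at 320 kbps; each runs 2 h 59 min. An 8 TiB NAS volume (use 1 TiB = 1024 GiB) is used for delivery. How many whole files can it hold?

2 h 59 min = 179 min = 10740 s
Audio total: 320 + 320 = 640 kbps = 0.640 Mbps.
Total bitrate: 35.640 Mbps.
Per item: 35.640 Mbps × 10740 s = 382,774 Mb = 47,847 MB.
Capacity: 8 TiB = 70,368,744 Mb; 183.84 items → 183 complete.

183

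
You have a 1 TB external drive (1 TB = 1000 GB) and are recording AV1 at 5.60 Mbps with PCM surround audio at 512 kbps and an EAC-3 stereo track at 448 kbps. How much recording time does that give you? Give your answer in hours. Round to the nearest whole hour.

339 hours

Audio total: 512 + 448 = 960 kbps = 0.960 Mbps.
Total bitrate: 5.60 + 0.960 = 6.560 Mbps.
Capacity: 1 TB = 8,000,000 Mb.
Recording time: 8,000,000 / 6.560 = 1,219,512 s ≈ 339 hours.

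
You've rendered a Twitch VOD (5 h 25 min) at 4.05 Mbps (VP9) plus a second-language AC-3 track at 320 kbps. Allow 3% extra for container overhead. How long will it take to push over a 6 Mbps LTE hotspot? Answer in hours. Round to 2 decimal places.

5 h 25 min = 325 min = 19500 s
Audio: 320 kbps = 0.320 Mbps.
Total bitrate: 4.370 Mbps.
File: 4.370 Mbps × 19500 s = 85215.0 Mb.
With 3% container overhead: ×1.03. → 87771.4 Mb.
At 6 Mbps: 87771.4 / 6 = 14628.6 s ≈ 4.06 hours.

4.06 hours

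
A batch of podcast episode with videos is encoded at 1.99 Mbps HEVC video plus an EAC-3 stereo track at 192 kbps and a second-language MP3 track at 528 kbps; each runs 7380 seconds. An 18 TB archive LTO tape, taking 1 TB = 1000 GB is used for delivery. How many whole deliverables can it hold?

Audio total: 192 + 528 = 720 kbps = 0.720 Mbps.
Total bitrate: 2.710 Mbps.
Per item: 2.710 Mbps × 7380 s = 20,000 Mb = 2,500 MB.
Capacity: 18 TB = 144,000,000 Mb; 7200.07 items → 7200 complete.

7200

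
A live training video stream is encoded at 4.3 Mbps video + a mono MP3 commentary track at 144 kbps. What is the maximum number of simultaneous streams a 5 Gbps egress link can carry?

1125

Audio: 144 kbps = 0.144 Mbps.
Per-viewer media rate: 4.444 Mbps.
5 Gbps = 5,000 Mbps; 5,000 / 4.444 = 1125.11 → 1125 viewers.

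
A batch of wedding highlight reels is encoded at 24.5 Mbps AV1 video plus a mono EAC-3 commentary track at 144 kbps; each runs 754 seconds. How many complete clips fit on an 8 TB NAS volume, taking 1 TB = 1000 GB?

3444

Audio: 144 kbps = 0.144 Mbps.
Total bitrate: 24.644 Mbps.
Per item: 24.644 Mbps × 754 s = 18,582 Mb = 2,323 MB.
Capacity: 8 TB = 64,000,000 Mb; 3444.27 items → 3444 complete.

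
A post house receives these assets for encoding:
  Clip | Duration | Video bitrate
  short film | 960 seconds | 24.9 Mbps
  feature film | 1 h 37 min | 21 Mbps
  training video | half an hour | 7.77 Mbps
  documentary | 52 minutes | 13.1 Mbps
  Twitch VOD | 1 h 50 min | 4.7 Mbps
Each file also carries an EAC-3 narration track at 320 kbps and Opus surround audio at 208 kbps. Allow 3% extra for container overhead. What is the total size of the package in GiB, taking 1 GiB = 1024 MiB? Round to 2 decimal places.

28.98 GiB

Audio total: 320 + 208 = 528 kbps = 0.528 Mbps.
short film: 25.428 Mbps × 960 s × 1.03 = 25143.2 Mb
feature film: 21.528 Mbps × 5820 s × 1.03 = 129051.7 Mb
training video: 8.298 Mbps × 1800 s × 1.03 = 15384.5 Mb
documentary: 13.628 Mbps × 3120 s × 1.03 = 43794.9 Mb
Twitch VOD: 5.228 Mbps × 6600 s × 1.03 = 35539.9 Mb
Total: 248914.3 Mb = 31114.3 MB.
= 28.98 GiB.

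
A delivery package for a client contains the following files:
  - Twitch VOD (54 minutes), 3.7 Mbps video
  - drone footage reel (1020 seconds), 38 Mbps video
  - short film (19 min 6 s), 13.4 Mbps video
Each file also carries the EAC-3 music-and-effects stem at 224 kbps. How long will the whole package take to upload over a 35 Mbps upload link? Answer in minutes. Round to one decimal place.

32.1 minutes

Audio: 224 kbps = 0.224 Mbps.
Twitch VOD: 3.924 Mbps × 3240 s = 12713.8 Mb
drone footage reel: 38.224 Mbps × 1020 s = 38988.5 Mb
short film: 13.624 Mbps × 1146 s = 15613.1 Mb
Total: 67315.3 Mb = 8414.4 MB.
At 35 Mbps: 67315.3 / 35 = 1923 s ≈ 32.1 minutes.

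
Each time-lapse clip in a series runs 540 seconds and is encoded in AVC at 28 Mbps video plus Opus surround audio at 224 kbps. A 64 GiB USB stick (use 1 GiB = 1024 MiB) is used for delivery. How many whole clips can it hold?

Audio: 224 kbps = 0.224 Mbps.
Total bitrate: 28.224 Mbps.
Per item: 28.224 Mbps × 540 s = 15,241 Mb = 1,905 MB.
Capacity: 64 GiB = 549,756 Mb; 36.07 items → 36 complete.

36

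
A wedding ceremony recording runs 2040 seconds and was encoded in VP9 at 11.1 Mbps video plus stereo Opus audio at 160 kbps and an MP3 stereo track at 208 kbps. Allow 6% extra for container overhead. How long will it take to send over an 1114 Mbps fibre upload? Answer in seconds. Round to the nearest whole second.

22 seconds

Audio total: 160 + 208 = 368 kbps = 0.368 Mbps.
Total bitrate: 11.468 Mbps.
File: 11.468 Mbps × 2040 s = 23394.7 Mb.
With 6% container overhead: ×1.06. → 24798.4 Mb.
At 1114 Mbps: 24798.4 / 1114 = 22.3 s ≈ 22.3 seconds.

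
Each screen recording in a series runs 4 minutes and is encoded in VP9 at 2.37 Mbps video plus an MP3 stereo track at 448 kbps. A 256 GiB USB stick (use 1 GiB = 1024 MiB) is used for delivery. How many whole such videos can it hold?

3251

4 min = 240 s
Audio: 448 kbps = 0.448 Mbps.
Total bitrate: 2.818 Mbps.
Per item: 2.818 Mbps × 240 s = 676.3 Mb = 84.54 MB.
Capacity: 256 GiB = 2,199,023 Mb; 3251.45 items → 3251 complete.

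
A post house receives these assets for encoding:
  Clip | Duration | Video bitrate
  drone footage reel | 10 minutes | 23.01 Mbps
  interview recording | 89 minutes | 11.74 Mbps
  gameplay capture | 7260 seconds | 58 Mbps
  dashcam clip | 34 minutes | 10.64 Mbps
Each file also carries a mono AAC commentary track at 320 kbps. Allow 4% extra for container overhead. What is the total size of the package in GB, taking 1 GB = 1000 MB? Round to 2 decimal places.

Audio: 320 kbps = 0.320 Mbps.
drone footage reel: 23.330 Mbps × 600 s × 1.04 = 14557.9 Mb
interview recording: 12.060 Mbps × 5340 s × 1.04 = 66976.4 Mb
gameplay capture: 58.320 Mbps × 7260 s × 1.04 = 440339.3 Mb
dashcam clip: 10.960 Mbps × 2040 s × 1.04 = 23252.7 Mb
Total: 545126.4 Mb = 68140.8 MB.
= 68.14 GB.

68.14 GB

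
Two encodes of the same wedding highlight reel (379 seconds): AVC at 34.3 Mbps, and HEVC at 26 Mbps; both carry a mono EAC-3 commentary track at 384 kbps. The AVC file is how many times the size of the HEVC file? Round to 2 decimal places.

Audio: 384 kbps = 0.384 Mbps.
AVC: 34.684 Mbps × 379 s = 13145.2 Mb = 1.643 GB.
HEVC: 26.384 Mbps × 379 s = 9999.5 Mb = 1.250 GB.
Ratio: 1.643 / 1.250 = 1.315.

1.31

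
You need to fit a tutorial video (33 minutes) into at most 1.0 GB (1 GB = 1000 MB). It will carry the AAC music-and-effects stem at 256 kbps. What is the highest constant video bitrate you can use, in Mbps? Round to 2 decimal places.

Budget: 1.0 GB = 8000.0 Mb.
33 min = 1980 s
Total bitrate budget: 8000.0 Mb / 1980 s = 4.040 Mbps.
Audio: 256 kbps = 0.256 Mbps.
Video: 4.040 − 0.256 = 3.784 Mbps.

3.78 Mbps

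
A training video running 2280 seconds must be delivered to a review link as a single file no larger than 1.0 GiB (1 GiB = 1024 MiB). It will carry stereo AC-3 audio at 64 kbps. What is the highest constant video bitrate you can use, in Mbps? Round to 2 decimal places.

Budget: 1.0 GiB = 8589.9 Mb.
Total bitrate budget: 8589.9 Mb / 2280 s = 3.768 Mbps.
Audio: 64 kbps = 0.064 Mbps.
Video: 3.768 − 0.064 = 3.704 Mbps.

3.70 Mbps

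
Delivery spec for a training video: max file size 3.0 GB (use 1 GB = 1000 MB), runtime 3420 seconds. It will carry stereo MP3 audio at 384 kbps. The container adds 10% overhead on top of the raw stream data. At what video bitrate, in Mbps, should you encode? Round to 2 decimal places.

6.00 Mbps

Budget: 3.0 GB = 24000.0 Mb.
Stream payload after overhead: 24000.0 / 1.10 = 21818.2 Mb.
Total bitrate budget: 21818.2 Mb / 3420 s = 6.380 Mbps.
Audio: 384 kbps = 0.384 Mbps.
Video: 6.380 − 0.384 = 5.996 Mbps.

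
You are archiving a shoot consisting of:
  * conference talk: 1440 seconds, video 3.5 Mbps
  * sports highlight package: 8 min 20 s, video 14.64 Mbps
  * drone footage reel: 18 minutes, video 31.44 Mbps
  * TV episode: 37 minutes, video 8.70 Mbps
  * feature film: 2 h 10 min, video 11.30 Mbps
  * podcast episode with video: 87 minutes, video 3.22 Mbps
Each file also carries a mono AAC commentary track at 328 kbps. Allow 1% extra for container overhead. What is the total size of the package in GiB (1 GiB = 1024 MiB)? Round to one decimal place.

Audio: 328 kbps = 0.328 Mbps.
conference talk: 3.828 Mbps × 1440 s × 1.01 = 5567.4 Mb
sports highlight package: 14.968 Mbps × 500 s × 1.01 = 7558.8 Mb
drone footage reel: 31.768 Mbps × 1080 s × 1.01 = 34652.5 Mb
TV episode: 9.028 Mbps × 2220 s × 1.01 = 20242.6 Mb
feature film: 11.628 Mbps × 7800 s × 1.01 = 91605.4 Mb
podcast episode with video: 3.548 Mbps × 5220 s × 1.01 = 18705.8 Mb
Total: 178332.5 Mb = 22291.6 MB.
= 20.76 GiB.

20.8 GiB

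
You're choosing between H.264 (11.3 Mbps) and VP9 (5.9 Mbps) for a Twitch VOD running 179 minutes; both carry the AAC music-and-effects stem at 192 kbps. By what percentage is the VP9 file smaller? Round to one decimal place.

47.0%

179 min = 10740 s
Audio: 192 kbps = 0.192 Mbps.
H.264: 11.492 Mbps × 10740 s = 123424.1 Mb = 15.428 GB.
VP9: 6.092 Mbps × 10740 s = 65428.1 Mb = 8.179 GB.
Reduction: (1 − 8.179/15.428) × 100 = 46.99%.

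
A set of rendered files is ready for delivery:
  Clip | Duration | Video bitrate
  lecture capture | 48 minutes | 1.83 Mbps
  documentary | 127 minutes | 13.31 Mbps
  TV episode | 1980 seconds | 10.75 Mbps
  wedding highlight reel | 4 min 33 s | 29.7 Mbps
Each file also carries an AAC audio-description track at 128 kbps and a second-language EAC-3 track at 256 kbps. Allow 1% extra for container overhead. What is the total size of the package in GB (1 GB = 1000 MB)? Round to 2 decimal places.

Audio total: 128 + 256 = 384 kbps = 0.384 Mbps.
lecture capture: 2.214 Mbps × 2880 s × 1.01 = 6440.1 Mb
documentary: 13.694 Mbps × 7620 s × 1.01 = 105391.8 Mb
TV episode: 11.134 Mbps × 1980 s × 1.01 = 22265.8 Mb
wedding highlight reel: 30.084 Mbps × 273 s × 1.01 = 8295.1 Mb
Total: 142392.7 Mb = 17799.1 MB.
= 17.80 GB.

17.80 GB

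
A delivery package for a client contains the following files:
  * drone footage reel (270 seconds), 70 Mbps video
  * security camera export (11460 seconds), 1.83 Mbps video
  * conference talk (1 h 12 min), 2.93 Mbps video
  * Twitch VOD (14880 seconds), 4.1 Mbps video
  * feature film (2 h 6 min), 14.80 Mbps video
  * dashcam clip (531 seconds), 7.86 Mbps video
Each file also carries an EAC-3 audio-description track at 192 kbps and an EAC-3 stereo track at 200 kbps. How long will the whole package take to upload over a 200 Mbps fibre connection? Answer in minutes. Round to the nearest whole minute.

Audio total: 192 + 200 = 392 kbps = 0.392 Mbps.
drone footage reel: 70.392 Mbps × 270 s = 19005.8 Mb
security camera export: 2.222 Mbps × 11460 s = 25464.1 Mb
conference talk: 3.322 Mbps × 4320 s = 14351.0 Mb
Twitch VOD: 4.492 Mbps × 14880 s = 66841.0 Mb
feature film: 15.192 Mbps × 7560 s = 114851.5 Mb
dashcam clip: 8.252 Mbps × 531 s = 4381.8 Mb
Total: 244895.3 Mb = 30611.9 MB.
At 200 Mbps: 244895.3 / 200 = 1224 s ≈ 20.4 minutes.

20 minutes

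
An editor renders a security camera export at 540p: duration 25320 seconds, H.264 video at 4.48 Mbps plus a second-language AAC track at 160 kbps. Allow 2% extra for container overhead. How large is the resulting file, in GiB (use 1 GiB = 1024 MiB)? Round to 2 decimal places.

Audio: 160 kbps = 0.160 Mbps.
Total bitrate: 4.48 + 0.160 = 4.640 Mbps.
Stream data: 4.640 Mbps × 25320 s = 117484.8 Mb.
With 2% container overhead: ×1.02.
119,834 Mb = 14,979,312,000 bytes ÷ 1,073,741,824 = 13.95 GiB.

13.95 GiB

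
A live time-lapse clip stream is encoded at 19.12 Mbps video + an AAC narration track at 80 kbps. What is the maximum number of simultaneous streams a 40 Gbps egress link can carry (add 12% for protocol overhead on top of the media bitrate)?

Audio: 80 kbps = 0.080 Mbps.
Per-viewer media rate: 19.200 Mbps.
On the wire with 12% overhead: 21.504 Mbps.
40 Gbps = 40,000 Mbps; 40,000 / 21.504 = 1860.12 → 1860 viewers.

1860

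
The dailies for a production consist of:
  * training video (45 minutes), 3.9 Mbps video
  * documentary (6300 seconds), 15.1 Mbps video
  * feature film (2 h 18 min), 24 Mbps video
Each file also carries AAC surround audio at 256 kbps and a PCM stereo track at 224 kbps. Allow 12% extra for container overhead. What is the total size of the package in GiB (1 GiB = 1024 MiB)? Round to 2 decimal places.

Audio total: 256 + 224 = 480 kbps = 0.480 Mbps.
training video: 4.380 Mbps × 2700 s × 1.12 = 13245.1 Mb
documentary: 15.580 Mbps × 6300 s × 1.12 = 109932.5 Mb
feature film: 24.480 Mbps × 8280 s × 1.12 = 227017.7 Mb
Total: 350195.3 Mb = 43774.4 MB.
= 40.77 GiB.

40.77 GiB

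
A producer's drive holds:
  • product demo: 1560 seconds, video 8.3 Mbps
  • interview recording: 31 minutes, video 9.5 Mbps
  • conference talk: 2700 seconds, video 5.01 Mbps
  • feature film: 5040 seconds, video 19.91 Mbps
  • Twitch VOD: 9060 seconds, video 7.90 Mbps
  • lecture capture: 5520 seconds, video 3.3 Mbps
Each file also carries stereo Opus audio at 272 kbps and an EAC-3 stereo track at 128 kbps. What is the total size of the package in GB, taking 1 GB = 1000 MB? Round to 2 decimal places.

30.57 GB

Audio total: 272 + 128 = 400 kbps = 0.400 Mbps.
product demo: 8.700 Mbps × 1560 s = 13572.0 Mb
interview recording: 9.900 Mbps × 1860 s = 18414.0 Mb
conference talk: 5.410 Mbps × 2700 s = 14607.0 Mb
feature film: 20.310 Mbps × 5040 s = 102362.4 Mb
Twitch VOD: 8.300 Mbps × 9060 s = 75198.0 Mb
lecture capture: 3.700 Mbps × 5520 s = 20424.0 Mb
Total: 244577.4 Mb = 30572.2 MB.
= 30.57 GB.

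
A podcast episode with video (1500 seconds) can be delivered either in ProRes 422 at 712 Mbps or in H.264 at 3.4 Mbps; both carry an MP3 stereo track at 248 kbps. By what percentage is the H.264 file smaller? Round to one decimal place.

Audio: 248 kbps = 0.248 Mbps.
ProRes 422: 712.248 Mbps × 1500 s = 1068372.0 Mb = 133.547 GB.
H.264: 3.648 Mbps × 1500 s = 5472.0 Mb = 0.684 GB.
Reduction: (1 − 0.684/133.547) × 100 = 99.49%.

99.5%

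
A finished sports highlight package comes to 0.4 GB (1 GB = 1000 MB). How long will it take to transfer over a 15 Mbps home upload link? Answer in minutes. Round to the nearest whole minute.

File: 0.4 GB = 3200.0 Mb.
At 15 Mbps: 3200.0 / 15 = 213.3 s ≈ 3.56 minutes.

4 minutes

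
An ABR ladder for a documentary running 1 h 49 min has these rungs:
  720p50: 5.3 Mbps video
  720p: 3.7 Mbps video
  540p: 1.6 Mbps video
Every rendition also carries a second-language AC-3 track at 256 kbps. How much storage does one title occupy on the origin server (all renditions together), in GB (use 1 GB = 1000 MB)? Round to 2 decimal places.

9.29 GB

1 h 49 min = 109 min = 6540 s
Audio: 256 kbps = 0.256 Mbps.
Sum of rendition bitrates: (5.3+0.256) + (3.7+0.256) + (1.6+0.256) = 11.368 Mbps.
× 6540 s = 74,347 Mb = 9,293 MB = 9.293 GB.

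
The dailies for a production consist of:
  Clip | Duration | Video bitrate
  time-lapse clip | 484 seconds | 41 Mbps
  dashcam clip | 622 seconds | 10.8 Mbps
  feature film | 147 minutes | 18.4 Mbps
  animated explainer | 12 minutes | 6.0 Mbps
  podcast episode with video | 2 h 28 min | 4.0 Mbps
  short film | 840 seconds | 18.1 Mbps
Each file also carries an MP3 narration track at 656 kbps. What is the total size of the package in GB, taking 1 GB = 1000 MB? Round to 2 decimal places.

Audio: 656 kbps = 0.656 Mbps.
time-lapse clip: 41.656 Mbps × 484 s = 20161.5 Mb
dashcam clip: 11.456 Mbps × 622 s = 7125.6 Mb
feature film: 19.056 Mbps × 8820 s = 168073.9 Mb
animated explainer: 6.656 Mbps × 720 s = 4792.3 Mb
podcast episode with video: 4.656 Mbps × 8880 s = 41345.3 Mb
short film: 18.756 Mbps × 840 s = 15755.0 Mb
Total: 257253.7 Mb = 32156.7 MB.
= 32.16 GB.

32.16 GB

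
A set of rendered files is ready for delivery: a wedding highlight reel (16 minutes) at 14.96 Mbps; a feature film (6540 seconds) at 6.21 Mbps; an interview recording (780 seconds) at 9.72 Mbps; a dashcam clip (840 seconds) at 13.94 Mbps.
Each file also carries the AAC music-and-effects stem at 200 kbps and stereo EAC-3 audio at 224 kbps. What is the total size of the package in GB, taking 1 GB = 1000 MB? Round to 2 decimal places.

9.77 GB

Audio total: 200 + 224 = 424 kbps = 0.424 Mbps.
wedding highlight reel: 15.384 Mbps × 960 s = 14768.6 Mb
feature film: 6.634 Mbps × 6540 s = 43386.4 Mb
interview recording: 10.144 Mbps × 780 s = 7912.3 Mb
dashcam clip: 14.364 Mbps × 840 s = 12065.8 Mb
Total: 78133.1 Mb = 9766.6 MB.
= 9.767 GB.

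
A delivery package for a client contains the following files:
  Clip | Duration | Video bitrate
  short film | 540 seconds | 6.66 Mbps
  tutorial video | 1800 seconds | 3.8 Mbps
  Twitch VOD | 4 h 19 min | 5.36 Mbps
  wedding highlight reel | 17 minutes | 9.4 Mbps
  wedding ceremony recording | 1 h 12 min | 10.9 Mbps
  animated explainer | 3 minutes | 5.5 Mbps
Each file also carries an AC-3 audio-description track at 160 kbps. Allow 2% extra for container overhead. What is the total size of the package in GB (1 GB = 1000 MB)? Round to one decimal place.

Audio: 160 kbps = 0.160 Mbps.
short film: 6.820 Mbps × 540 s × 1.02 = 3756.5 Mb
tutorial video: 3.960 Mbps × 1800 s × 1.02 = 7270.6 Mb
Twitch VOD: 5.520 Mbps × 15540 s × 1.02 = 87496.4 Mb
wedding highlight reel: 9.560 Mbps × 1020 s × 1.02 = 9946.2 Mb
wedding ceremony recording: 11.060 Mbps × 4320 s × 1.02 = 48734.8 Mb
animated explainer: 5.660 Mbps × 180 s × 1.02 = 1039.2 Mb
Total: 158243.6 Mb = 19780.5 MB.
= 19.78 GB.

19.8 GB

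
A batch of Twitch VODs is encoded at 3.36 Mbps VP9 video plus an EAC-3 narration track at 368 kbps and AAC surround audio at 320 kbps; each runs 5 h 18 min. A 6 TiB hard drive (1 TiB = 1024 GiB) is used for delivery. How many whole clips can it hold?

683

5 h 18 min = 318 min = 19080 s
Audio total: 368 + 320 = 688 kbps = 0.688 Mbps.
Total bitrate: 4.048 Mbps.
Per item: 4.048 Mbps × 19080 s = 77,236 Mb = 9,654 MB.
Capacity: 6 TiB = 52,776,558 Mb; 683.32 items → 683 complete.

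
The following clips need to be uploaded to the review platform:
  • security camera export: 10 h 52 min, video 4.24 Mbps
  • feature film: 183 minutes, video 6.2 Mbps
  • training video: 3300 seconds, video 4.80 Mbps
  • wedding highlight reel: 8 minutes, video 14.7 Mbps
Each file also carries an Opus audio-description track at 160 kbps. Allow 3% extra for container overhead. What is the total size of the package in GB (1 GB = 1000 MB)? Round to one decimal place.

34.2 GB

Audio: 160 kbps = 0.160 Mbps.
security camera export: 4.400 Mbps × 39120 s × 1.03 = 177291.8 Mb
feature film: 6.360 Mbps × 10980 s × 1.03 = 71927.8 Mb
training video: 4.960 Mbps × 3300 s × 1.03 = 16859.0 Mb
wedding highlight reel: 14.860 Mbps × 480 s × 1.03 = 7346.8 Mb
Total: 273425.4 Mb = 34178.2 MB.
= 34.18 GB.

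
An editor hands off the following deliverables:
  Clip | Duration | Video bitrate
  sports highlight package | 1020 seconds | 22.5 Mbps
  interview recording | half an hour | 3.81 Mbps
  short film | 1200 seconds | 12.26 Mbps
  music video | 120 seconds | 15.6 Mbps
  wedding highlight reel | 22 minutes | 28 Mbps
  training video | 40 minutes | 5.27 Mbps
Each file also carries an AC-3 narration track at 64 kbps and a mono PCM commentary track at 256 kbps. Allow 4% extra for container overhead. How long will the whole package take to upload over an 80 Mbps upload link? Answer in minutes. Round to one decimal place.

Audio total: 64 + 256 = 320 kbps = 0.320 Mbps.
sports highlight package: 22.820 Mbps × 1020 s × 1.04 = 24207.5 Mb
interview recording: 4.130 Mbps × 1800 s × 1.04 = 7731.4 Mb
short film: 12.580 Mbps × 1200 s × 1.04 = 15699.8 Mb
music video: 15.920 Mbps × 120 s × 1.04 = 1986.8 Mb
wedding highlight reel: 28.320 Mbps × 1320 s × 1.04 = 38877.7 Mb
training video: 5.590 Mbps × 2400 s × 1.04 = 13952.6 Mb
Total: 102455.8 Mb = 12807.0 MB.
At 80 Mbps: 102455.8 / 80 = 1281 s ≈ 21.3 minutes.

21.3 minutes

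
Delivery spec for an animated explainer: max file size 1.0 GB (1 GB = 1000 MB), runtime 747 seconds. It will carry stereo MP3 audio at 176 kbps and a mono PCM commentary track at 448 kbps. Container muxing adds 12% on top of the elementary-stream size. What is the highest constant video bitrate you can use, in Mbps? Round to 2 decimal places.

Budget: 1.0 GB = 8000.0 Mb.
Stream payload after overhead: 8000.0 / 1.12 = 7142.9 Mb.
Total bitrate budget: 7142.9 Mb / 747 s = 9.562 Mbps.
Audio total: 176 + 448 = 624 kbps = 0.624 Mbps.
Video: 9.562 − 0.624 = 8.938 Mbps.

8.94 Mbps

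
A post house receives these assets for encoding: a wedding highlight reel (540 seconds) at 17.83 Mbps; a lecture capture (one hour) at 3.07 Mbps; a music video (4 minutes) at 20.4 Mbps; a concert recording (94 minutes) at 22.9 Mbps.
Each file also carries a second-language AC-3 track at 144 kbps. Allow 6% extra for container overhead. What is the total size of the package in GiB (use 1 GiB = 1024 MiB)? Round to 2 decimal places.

Audio: 144 kbps = 0.144 Mbps.
wedding highlight reel: 17.974 Mbps × 540 s × 1.06 = 10288.3 Mb
lecture capture: 3.214 Mbps × 3600 s × 1.06 = 12264.6 Mb
music video: 20.544 Mbps × 240 s × 1.06 = 5226.4 Mb
concert recording: 23.044 Mbps × 5640 s × 1.06 = 137766.2 Mb
Total: 165545.6 Mb = 20693.2 MB.
= 19.27 GiB.

19.27 GiB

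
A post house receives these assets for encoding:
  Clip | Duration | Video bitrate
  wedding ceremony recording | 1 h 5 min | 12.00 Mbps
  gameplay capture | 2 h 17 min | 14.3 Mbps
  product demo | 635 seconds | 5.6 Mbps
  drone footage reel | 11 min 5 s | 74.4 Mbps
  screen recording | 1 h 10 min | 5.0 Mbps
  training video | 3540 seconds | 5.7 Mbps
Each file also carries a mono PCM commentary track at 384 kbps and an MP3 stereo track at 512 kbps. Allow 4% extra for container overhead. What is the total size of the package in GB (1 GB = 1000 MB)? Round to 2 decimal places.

36.08 GB

Audio total: 384 + 512 = 896 kbps = 0.896 Mbps.
wedding ceremony recording: 12.896 Mbps × 3900 s × 1.04 = 52306.2 Mb
gameplay capture: 15.196 Mbps × 8220 s × 1.04 = 129907.6 Mb
product demo: 6.496 Mbps × 635 s × 1.04 = 4290.0 Mb
drone footage reel: 75.296 Mbps × 665 s × 1.04 = 52074.7 Mb
screen recording: 5.896 Mbps × 4200 s × 1.04 = 25753.7 Mb
training video: 6.596 Mbps × 3540 s × 1.04 = 24283.8 Mb
Total: 288616.0 Mb = 36077.0 MB.
= 36.08 GB.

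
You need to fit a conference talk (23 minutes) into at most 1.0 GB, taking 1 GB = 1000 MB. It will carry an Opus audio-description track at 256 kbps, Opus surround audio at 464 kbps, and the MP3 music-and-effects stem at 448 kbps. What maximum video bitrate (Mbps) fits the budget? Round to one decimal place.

Budget: 1.0 GB = 8000.0 Mb.
23 min = 1380 s
Total bitrate budget: 8000.0 Mb / 1380 s = 5.797 Mbps.
Audio total: 256 + 464 + 448 = 1168 kbps = 1.168 Mbps.
Video: 5.797 − 1.168 = 4.629 Mbps.

4.6 Mbps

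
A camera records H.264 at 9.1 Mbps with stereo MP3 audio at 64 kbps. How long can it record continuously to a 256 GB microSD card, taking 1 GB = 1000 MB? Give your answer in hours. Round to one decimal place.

Audio: 64 kbps = 0.064 Mbps.
Total bitrate: 9.1 + 0.064 = 9.164 Mbps.
Capacity: 256 GB = 2,048,000 Mb.
Recording time: 2,048,000 / 9.164 = 223,483 s ≈ 62.1 hours.

62.1 hours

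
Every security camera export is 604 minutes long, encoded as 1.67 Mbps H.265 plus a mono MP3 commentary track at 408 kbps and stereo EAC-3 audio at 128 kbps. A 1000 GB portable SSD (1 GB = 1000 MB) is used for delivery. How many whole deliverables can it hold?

604 min = 36240 s
Audio total: 408 + 128 = 536 kbps = 0.536 Mbps.
Total bitrate: 2.206 Mbps.
Per item: 2.206 Mbps × 36240 s = 79,945 Mb = 9,993 MB.
Capacity: 1000 GB = 8,000,000 Mb; 100.07 items → 100 complete.

100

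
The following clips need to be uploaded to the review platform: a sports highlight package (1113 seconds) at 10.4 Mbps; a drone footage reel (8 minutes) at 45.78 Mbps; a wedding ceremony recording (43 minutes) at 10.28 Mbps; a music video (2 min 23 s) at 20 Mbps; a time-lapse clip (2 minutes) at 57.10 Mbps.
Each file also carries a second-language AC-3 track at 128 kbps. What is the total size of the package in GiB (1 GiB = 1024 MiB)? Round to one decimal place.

Audio: 128 kbps = 0.128 Mbps.
sports highlight package: 10.528 Mbps × 1113 s = 11717.7 Mb
drone footage reel: 45.908 Mbps × 480 s = 22035.8 Mb
wedding ceremony recording: 10.408 Mbps × 2580 s = 26852.6 Mb
music video: 20.128 Mbps × 143 s = 2878.3 Mb
time-lapse clip: 57.228 Mbps × 120 s = 6867.4 Mb
Total: 70351.8 Mb = 8794.0 MB.
= 8.190 GiB.

8.2 GiB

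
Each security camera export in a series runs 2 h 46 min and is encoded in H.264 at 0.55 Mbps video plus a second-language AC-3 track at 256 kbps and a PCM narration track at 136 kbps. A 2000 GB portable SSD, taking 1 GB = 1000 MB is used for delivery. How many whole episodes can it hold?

2 h 46 min = 166 min = 9960 s
Audio total: 256 + 136 = 392 kbps = 0.392 Mbps.
Total bitrate: 0.942 Mbps.
Per item: 0.942 Mbps × 9960 s = 9,382 Mb = 1,173 MB.
Capacity: 2000 GB = 16,000,000 Mb; 1705.34 items → 1705 complete.

1705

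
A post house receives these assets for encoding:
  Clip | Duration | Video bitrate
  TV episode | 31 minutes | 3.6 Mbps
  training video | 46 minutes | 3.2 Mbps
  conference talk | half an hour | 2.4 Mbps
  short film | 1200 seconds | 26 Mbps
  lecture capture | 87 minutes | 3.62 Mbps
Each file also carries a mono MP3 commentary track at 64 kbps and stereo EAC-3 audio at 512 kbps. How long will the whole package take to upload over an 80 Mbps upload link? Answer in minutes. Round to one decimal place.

16.1 minutes

Audio total: 64 + 512 = 576 kbps = 0.576 Mbps.
TV episode: 4.176 Mbps × 1860 s = 7767.4 Mb
training video: 3.776 Mbps × 2760 s = 10421.8 Mb
conference talk: 2.976 Mbps × 1800 s = 5356.8 Mb
short film: 26.576 Mbps × 1200 s = 31891.2 Mb
lecture capture: 4.196 Mbps × 5220 s = 21903.1 Mb
Total: 77340.2 Mb = 9667.5 MB.
At 80 Mbps: 77340.2 / 80 = 967 s ≈ 16.1 minutes.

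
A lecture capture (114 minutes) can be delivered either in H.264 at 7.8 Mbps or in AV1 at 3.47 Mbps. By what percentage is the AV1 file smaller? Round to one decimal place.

114 min = 6840 s
H.264: 7.800 Mbps × 6840 s = 53352.0 Mb = 6.669 GB.
AV1: 3.470 Mbps × 6840 s = 23734.8 Mb = 2.967 GB.
Reduction: (1 − 2.967/6.669) × 100 = 55.51%.

55.5%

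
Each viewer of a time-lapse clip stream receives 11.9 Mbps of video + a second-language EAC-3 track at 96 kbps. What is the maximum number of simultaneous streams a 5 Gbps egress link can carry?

416

Audio: 96 kbps = 0.096 Mbps.
Per-viewer media rate: 11.996 Mbps.
5 Gbps = 5,000 Mbps; 5,000 / 11.996 = 416.81 → 416 viewers.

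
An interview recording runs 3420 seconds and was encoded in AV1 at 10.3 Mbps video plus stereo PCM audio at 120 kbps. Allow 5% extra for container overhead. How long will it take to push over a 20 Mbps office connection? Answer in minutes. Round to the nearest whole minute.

Audio: 120 kbps = 0.120 Mbps.
Total bitrate: 10.420 Mbps.
File: 10.420 Mbps × 3420 s = 35636.4 Mb.
With 5% container overhead: ×1.05. → 37418.2 Mb.
At 20 Mbps: 37418.2 / 20 = 1870.9 s ≈ 31.2 minutes.

31 minutes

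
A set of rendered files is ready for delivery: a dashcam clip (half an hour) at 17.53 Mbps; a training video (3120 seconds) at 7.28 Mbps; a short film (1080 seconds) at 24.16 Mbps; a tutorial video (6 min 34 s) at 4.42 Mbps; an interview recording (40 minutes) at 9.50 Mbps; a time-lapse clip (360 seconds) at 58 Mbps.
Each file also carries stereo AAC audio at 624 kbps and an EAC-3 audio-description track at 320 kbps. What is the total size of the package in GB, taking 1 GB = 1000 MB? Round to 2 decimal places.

Audio total: 624 + 320 = 944 kbps = 0.944 Mbps.
dashcam clip: 18.474 Mbps × 1800 s = 33253.2 Mb
training video: 8.224 Mbps × 3120 s = 25658.9 Mb
short film: 25.104 Mbps × 1080 s = 27112.3 Mb
tutorial video: 5.364 Mbps × 394 s = 2113.4 Mb
interview recording: 10.444 Mbps × 2400 s = 25065.6 Mb
time-lapse clip: 58.944 Mbps × 360 s = 21219.8 Mb
Total: 134423.3 Mb = 16802.9 MB.
= 16.80 GB.

16.80 GB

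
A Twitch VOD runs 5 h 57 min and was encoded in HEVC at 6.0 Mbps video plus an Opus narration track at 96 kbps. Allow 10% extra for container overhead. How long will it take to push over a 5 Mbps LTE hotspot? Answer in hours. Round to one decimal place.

8.0 hours

5 h 57 min = 357 min = 21420 s
Audio: 96 kbps = 0.096 Mbps.
Total bitrate: 6.096 Mbps.
File: 6.096 Mbps × 21420 s = 130576.3 Mb.
With 10% container overhead: ×1.10. → 143634.0 Mb.
At 5 Mbps: 143634.0 / 5 = 28726.8 s ≈ 7.98 hours.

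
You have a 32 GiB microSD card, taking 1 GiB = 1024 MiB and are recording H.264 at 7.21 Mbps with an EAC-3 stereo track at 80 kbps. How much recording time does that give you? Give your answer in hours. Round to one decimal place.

Audio: 80 kbps = 0.080 Mbps.
Total bitrate: 7.21 + 0.080 = 7.290 Mbps.
Capacity: 32 GiB = 274,878 Mb.
Recording time: 274,878 / 7.290 = 37,706 s ≈ 10.5 hours.

10.5 hours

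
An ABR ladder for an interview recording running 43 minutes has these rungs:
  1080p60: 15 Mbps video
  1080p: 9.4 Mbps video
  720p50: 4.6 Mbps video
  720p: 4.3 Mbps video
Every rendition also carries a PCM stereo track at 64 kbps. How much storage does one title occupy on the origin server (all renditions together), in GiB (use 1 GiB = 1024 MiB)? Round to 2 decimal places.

10.08 GiB

43 min = 2580 s
Audio: 64 kbps = 0.064 Mbps.
Sum of rendition bitrates: (15+0.064) + (9.4+0.064) + (4.6+0.064) + (4.3+0.064) = 33.556 Mbps.
× 2580 s = 86,574 Mb = 10,822 MB = 10.08 GiB.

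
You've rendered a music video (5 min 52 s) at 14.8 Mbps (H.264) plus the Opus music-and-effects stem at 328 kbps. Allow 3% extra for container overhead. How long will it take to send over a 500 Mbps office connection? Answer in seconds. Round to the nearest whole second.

5 min 52 s = 352 s
Audio: 328 kbps = 0.328 Mbps.
Total bitrate: 15.128 Mbps.
File: 15.128 Mbps × 352 s = 5325.1 Mb.
With 3% container overhead: ×1.03. → 5484.8 Mb.
At 500 Mbps: 5484.8 / 500 = 11.0 s ≈ 11 seconds.

11 seconds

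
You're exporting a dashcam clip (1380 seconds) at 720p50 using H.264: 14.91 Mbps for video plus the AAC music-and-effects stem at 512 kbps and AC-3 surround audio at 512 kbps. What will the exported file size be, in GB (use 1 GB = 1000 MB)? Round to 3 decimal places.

2.749 GB

Audio total: 512 + 512 = 1024 kbps = 1.024 Mbps.
Total bitrate: 14.91 + 1.024 = 15.934 Mbps.
Stream data: 15.934 Mbps × 1380 s = 21988.9 Mb.
21,989 Mb ÷ 8 = 2,749 MB → 2.749 GB.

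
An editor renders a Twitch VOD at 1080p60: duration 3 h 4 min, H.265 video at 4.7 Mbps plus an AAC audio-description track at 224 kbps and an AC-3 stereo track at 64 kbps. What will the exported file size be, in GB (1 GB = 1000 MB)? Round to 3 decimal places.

6.883 GB

3 h 4 min = 184 min = 11040 s
Audio total: 224 + 64 = 288 kbps = 0.288 Mbps.
Total bitrate: 4.7 + 0.288 = 4.988 Mbps.
Stream data: 4.988 Mbps × 11040 s = 55067.5 Mb.
55,068 Mb ÷ 8 = 6,883 MB → 6.883 GB.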